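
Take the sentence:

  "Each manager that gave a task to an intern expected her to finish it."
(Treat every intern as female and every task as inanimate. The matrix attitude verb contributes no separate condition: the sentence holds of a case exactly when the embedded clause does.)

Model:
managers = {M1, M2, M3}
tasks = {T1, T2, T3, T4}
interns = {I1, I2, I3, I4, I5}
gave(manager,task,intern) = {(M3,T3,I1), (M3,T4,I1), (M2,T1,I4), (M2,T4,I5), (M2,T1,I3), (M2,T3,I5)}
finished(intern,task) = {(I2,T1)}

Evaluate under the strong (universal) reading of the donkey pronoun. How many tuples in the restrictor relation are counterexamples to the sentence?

6

"her" takes "an intern" as antecedent and "it" takes "a task"; both are donkey pronouns co-varying with the restrictor.
Strong reading: for every (m,t,i) with gave(m,t,i), finished(i,t).
Restrictor triples: (M2,T1,I3)→finished(I3,T1) ✗  (M2,T1,I4)→finished(I4,T1) ✗  (M2,T3,I5)→finished(I5,T3) ✗  (M2,T4,I5)→finished(I5,T4) ✗  (M3,T3,I1)→finished(I1,T3) ✗  (M3,T4,I1)→finished(I1,T4) ✗
Counterexamples (restrictor triples failing the scope): 6.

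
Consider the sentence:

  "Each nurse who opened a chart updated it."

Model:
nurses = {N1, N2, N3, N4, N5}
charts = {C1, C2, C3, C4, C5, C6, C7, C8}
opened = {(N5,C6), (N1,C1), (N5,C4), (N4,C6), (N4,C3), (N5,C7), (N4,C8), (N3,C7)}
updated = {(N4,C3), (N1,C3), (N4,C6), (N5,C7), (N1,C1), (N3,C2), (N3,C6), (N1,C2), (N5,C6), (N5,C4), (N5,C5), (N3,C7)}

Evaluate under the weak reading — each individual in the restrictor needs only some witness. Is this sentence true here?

True

"it" takes "a chart" as antecedent — a donkey pronoun bound across the clause boundary.
Weak reading: every nurse n with some opened-chart has at least one opened-chart c such that updated(n,c).
Per nurse: N1:✓  N3:✓  N4:✓  N5:✓
Every nurse in the restrictor has a witness.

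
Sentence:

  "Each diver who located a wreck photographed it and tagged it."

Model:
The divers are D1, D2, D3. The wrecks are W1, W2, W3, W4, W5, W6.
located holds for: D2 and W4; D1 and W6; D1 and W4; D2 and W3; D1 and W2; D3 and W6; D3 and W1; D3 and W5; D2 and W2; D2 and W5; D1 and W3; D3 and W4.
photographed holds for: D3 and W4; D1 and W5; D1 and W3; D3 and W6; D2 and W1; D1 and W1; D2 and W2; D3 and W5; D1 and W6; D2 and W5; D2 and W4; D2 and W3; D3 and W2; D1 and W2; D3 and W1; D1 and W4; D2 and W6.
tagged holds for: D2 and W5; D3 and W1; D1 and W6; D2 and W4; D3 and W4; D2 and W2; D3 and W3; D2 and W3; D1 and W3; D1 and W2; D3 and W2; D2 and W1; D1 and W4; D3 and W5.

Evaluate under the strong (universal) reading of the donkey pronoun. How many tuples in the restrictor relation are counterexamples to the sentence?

"it" takes "a wreck" as antecedent — a donkey pronoun bound across the clause boundary.
Strong reading: for every (d,w) with located(d,w), photographed(d,w) ∧ tagged(d,w).
Restrictor pairs: (D1,W2) ✓  (D1,W3) ✓  (D1,W4) ✓  (D1,W6) ✓  (D2,W2) ✓  (D2,W3) ✓  (D2,W4) ✓  (D2,W5) ✓  (D3,W1) ✓  (D3,W4) ✓  (D3,W5) ✓  (D3,W6) ✗
Counterexamples (restrictor pairs failing the scope): 1.

1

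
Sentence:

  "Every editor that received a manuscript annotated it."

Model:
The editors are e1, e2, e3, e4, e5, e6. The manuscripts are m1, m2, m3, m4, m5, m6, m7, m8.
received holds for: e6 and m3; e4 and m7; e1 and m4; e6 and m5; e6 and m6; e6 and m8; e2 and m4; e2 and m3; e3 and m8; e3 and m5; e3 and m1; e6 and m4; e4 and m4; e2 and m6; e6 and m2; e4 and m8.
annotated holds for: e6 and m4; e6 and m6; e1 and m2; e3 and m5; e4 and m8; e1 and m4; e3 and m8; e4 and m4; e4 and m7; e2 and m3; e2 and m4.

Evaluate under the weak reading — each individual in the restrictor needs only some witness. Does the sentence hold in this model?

True

"it" takes "a manuscript" as antecedent — a donkey pronoun bound across the clause boundary.
Weak reading: every editor e with some received-manuscript has at least one received-manuscript m such that annotated(e,m).
Per editor: e1:✓  e2:✓  e3:✓  e4:✓  e6:✓
Every editor in the restrictor has a witness.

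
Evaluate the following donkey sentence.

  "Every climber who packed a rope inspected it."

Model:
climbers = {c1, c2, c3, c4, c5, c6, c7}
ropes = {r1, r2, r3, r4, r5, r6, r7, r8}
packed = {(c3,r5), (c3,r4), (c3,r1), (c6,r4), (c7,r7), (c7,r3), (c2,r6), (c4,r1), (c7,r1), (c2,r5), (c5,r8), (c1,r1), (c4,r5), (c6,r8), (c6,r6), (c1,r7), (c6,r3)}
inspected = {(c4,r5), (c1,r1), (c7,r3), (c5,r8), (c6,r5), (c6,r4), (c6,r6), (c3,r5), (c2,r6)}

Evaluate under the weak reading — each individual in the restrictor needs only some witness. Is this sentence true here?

True

"it" takes "a rope" as antecedent — a donkey pronoun bound across the clause boundary.
Weak reading: every climber c with some packed-rope has at least one packed-rope r such that inspected(c,r).
Per climber: c1:✓  c2:✓  c3:✓  c4:✓  c5:✓  c6:✓  c7:✓
Every climber in the restrictor has a witness.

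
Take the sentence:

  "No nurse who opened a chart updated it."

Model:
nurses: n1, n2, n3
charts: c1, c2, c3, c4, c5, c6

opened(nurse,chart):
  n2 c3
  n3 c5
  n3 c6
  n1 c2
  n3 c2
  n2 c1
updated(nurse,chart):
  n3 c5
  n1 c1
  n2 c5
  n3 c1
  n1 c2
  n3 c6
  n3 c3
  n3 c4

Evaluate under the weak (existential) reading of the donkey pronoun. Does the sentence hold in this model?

"it" takes "a chart" as antecedent — a donkey pronoun bound across the clause boundary.
Truth condition: for no (n,c) with opened(n,c) does updated(n,c) hold.
Restrictor pairs — does the scope hold? (n1,c2):holds  (n2,c1):fails  (n2,c3):fails  (n3,c2):fails  (n3,c5):holds  (n3,c6):holds
Scope holds for 3 pair(s), so the sentence is false.

False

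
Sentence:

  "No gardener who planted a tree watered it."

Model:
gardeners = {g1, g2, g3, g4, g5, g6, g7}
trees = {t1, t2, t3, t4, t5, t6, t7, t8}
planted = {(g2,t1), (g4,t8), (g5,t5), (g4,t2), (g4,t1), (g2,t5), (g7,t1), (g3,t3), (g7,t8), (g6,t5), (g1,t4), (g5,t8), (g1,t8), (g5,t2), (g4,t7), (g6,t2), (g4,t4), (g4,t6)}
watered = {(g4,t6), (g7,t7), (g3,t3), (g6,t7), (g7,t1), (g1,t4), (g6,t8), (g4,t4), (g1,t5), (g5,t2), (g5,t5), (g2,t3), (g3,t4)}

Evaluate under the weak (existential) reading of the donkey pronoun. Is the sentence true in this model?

False

"it" takes "a tree" as antecedent — a donkey pronoun bound across the clause boundary.
Truth condition: for no (g,t) with planted(g,t) does watered(g,t) hold.
Restrictor pairs — does the scope hold? (g1,t4):holds  (g1,t8):fails  (g2,t1):fails  (g2,t5):fails  (g3,t3):holds  (g4,t1):fails  (g4,t2):fails  (g4,t4):holds  (g4,t6):holds  (g4,t7):fails  (g4,t8):fails  (g5,t2):holds  (g5,t5):holds  (g5,t8):fails  (g6,t2):fails  (g6,t5):fails  (g7,t1):holds  (g7,t8):fails
Scope holds for 7 pair(s), so the sentence is false.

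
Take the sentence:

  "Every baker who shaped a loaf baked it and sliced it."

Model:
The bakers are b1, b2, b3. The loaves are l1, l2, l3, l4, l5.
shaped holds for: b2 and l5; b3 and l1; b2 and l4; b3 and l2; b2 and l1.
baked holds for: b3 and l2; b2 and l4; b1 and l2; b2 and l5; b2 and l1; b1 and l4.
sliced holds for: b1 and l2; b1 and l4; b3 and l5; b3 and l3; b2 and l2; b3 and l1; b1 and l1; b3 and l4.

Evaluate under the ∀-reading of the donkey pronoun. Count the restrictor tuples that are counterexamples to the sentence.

5

"it" takes "a loaf" as antecedent — a donkey pronoun bound across the clause boundary.
Strong reading: for every (b,l) with shaped(b,l), baked(b,l) ∧ sliced(b,l).
Restrictor pairs: (b2,l1) ✗  (b2,l4) ✗  (b2,l5) ✗  (b3,l1) ✗  (b3,l2) ✗
Counterexamples (restrictor pairs failing the scope): 5.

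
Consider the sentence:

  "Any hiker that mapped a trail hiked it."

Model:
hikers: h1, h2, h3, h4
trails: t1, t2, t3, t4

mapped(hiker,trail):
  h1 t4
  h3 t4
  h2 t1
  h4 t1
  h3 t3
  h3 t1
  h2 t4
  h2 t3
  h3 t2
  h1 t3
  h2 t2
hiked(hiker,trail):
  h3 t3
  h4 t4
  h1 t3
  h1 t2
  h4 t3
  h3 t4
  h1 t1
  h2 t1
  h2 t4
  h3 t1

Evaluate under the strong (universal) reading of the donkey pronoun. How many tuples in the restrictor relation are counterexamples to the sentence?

"it" takes "a trail" as antecedent — a donkey pronoun bound across the clause boundary.
Strong reading: for every (h,t) with mapped(h,t), hiked(h,t).
Restrictor pairs: (h1,t3) ✓  (h1,t4) ✗  (h2,t1) ✓  (h2,t2) ✗  (h2,t3) ✗  (h2,t4) ✓  (h3,t1) ✓  (h3,t2) ✗  (h3,t3) ✓  (h3,t4) ✓  (h4,t1) ✗
Counterexamples (restrictor pairs failing the scope): 5.

5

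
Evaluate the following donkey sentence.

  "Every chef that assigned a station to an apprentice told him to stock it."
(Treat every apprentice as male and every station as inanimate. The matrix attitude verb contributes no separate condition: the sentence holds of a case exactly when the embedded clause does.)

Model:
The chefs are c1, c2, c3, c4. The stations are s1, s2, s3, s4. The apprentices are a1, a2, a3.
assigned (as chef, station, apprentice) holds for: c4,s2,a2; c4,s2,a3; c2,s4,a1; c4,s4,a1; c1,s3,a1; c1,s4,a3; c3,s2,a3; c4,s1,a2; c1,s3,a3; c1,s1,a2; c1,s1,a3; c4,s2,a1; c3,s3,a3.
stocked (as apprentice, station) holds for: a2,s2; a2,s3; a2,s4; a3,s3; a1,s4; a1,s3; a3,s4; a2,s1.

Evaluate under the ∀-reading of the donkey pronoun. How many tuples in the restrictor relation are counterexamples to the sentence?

4

"him" takes "an apprentice" as antecedent and "it" takes "a station"; both are donkey pronouns co-varying with the restrictor.
Strong reading: for every (c,s,a) with assigned(c,s,a), stocked(a,s).
Restrictor triples: (c1,s1,a2)→stocked(a2,s1) ✓  (c1,s1,a3)→stocked(a3,s1) ✗  (c1,s3,a1)→stocked(a1,s3) ✓  (c1,s3,a3)→stocked(a3,s3) ✓  (c1,s4,a3)→stocked(a3,s4) ✓  (c2,s4,a1)→stocked(a1,s4) ✓  (c3,s2,a3)→stocked(a3,s2) ✗  (c3,s3,a3)→stocked(a3,s3) ✓  (c4,s1,a2)→stocked(a2,s1) ✓  (c4,s2,a1)→stocked(a1,s2) ✗  (c4,s2,a2)→stocked(a2,s2) ✓  (c4,s2,a3)→stocked(a3,s2) ✗  (c4,s4,a1)→stocked(a1,s4) ✓
Counterexamples (restrictor triples failing the scope): 4.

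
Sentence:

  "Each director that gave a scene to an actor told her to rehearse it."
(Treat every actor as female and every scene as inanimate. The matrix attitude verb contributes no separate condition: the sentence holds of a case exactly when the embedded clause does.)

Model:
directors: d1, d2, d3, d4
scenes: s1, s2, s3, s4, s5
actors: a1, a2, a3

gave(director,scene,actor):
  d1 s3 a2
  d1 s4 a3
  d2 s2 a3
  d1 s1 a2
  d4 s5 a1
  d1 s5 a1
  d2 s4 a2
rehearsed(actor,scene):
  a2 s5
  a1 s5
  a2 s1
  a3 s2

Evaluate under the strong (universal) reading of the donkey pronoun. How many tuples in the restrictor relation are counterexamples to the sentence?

"her" takes "an actor" as antecedent and "it" takes "a scene"; both are donkey pronouns co-varying with the restrictor.
Strong reading: for every (d,s,a) with gave(d,s,a), rehearsed(a,s).
Restrictor triples: (d1,s1,a2)→rehearsed(a2,s1) ✓  (d1,s3,a2)→rehearsed(a2,s3) ✗  (d1,s4,a3)→rehearsed(a3,s4) ✗  (d1,s5,a1)→rehearsed(a1,s5) ✓  (d2,s2,a3)→rehearsed(a3,s2) ✓  (d2,s4,a2)→rehearsed(a2,s4) ✗  (d4,s5,a1)→rehearsed(a1,s5) ✓
Counterexamples (restrictor triples failing the scope): 3.

3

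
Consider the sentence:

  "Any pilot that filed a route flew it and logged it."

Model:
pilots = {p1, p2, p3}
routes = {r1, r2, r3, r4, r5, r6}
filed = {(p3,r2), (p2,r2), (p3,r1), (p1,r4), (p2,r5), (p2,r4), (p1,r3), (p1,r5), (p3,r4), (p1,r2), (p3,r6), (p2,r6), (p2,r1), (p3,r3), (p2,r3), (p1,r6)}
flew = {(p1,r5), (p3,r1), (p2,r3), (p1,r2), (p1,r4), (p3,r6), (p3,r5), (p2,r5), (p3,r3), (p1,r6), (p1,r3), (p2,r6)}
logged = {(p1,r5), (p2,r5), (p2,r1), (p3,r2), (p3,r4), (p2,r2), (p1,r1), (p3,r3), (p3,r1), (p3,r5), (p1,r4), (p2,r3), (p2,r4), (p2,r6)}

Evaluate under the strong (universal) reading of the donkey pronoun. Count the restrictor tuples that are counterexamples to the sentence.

9

"it" takes "a route" as antecedent — a donkey pronoun bound across the clause boundary.
Strong reading: for every (p,r) with filed(p,r), flew(p,r) ∧ logged(p,r).
Restrictor pairs: (p1,r2) ✗  (p1,r3) ✗  (p1,r4) ✓  (p1,r5) ✓  (p1,r6) ✗  (p2,r1) ✗  (p2,r2) ✗  (p2,r3) ✓  (p2,r4) ✗  (p2,r5) ✓  (p2,r6) ✓  (p3,r1) ✓  (p3,r2) ✗  (p3,r3) ✓  (p3,r4) ✗  (p3,r6) ✗
Counterexamples (restrictor pairs failing the scope): 9.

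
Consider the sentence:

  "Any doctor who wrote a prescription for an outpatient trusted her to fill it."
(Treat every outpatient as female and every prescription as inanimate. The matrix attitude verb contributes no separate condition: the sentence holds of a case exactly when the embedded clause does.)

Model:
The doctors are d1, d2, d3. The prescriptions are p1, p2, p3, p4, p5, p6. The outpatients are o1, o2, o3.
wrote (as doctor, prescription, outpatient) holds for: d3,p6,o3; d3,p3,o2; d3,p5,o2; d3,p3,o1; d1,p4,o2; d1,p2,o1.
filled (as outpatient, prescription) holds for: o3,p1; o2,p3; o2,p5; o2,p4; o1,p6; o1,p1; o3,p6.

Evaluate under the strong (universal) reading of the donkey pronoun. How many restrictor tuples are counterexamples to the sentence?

2

"her" takes "an outpatient" as antecedent and "it" takes "a prescription"; both are donkey pronouns co-varying with the restrictor.
Strong reading: for every (d,p,o) with wrote(d,p,o), filled(o,p).
Restrictor triples: (d1,p2,o1)→filled(o1,p2) ✗  (d1,p4,o2)→filled(o2,p4) ✓  (d3,p3,o1)→filled(o1,p3) ✗  (d3,p3,o2)→filled(o2,p3) ✓  (d3,p5,o2)→filled(o2,p5) ✓  (d3,p6,o3)→filled(o3,p6) ✓
Counterexamples (restrictor triples failing the scope): 2.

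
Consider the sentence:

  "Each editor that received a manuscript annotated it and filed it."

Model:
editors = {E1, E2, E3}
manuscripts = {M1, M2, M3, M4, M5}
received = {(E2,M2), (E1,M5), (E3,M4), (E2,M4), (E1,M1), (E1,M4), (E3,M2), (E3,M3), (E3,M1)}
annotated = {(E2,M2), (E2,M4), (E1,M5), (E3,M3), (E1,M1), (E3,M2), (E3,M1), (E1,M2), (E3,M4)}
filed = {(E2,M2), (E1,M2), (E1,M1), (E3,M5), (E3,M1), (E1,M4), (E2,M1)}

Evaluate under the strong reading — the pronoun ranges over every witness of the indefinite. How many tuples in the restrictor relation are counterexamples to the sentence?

"it" takes "a manuscript" as antecedent — a donkey pronoun bound across the clause boundary.
Strong reading: for every (e,m) with received(e,m), annotated(e,m) ∧ filed(e,m).
Restrictor pairs: (E1,M1) ✓  (E1,M4) ✗  (E1,M5) ✗  (E2,M2) ✓  (E2,M4) ✗  (E3,M1) ✓  (E3,M2) ✗  (E3,M3) ✗  (E3,M4) ✗
Counterexamples (restrictor pairs failing the scope): 6.

6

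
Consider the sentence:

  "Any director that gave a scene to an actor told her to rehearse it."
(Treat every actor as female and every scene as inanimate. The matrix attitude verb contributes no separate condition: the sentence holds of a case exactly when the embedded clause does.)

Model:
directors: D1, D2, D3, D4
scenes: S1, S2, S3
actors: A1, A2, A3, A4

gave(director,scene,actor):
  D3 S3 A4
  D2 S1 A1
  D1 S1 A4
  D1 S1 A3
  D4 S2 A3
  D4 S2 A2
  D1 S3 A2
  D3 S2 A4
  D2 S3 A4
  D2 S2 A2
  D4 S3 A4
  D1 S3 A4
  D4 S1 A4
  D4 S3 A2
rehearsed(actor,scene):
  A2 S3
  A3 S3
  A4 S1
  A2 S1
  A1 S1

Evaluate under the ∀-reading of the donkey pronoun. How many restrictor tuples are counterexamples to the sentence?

"her" takes "an actor" as antecedent and "it" takes "a scene"; both are donkey pronouns co-varying with the restrictor.
Strong reading: for every (d,s,a) with gave(d,s,a), rehearsed(a,s).
Restrictor triples: (D1,S1,A3)→rehearsed(A3,S1) ✗  (D1,S1,A4)→rehearsed(A4,S1) ✓  (D1,S3,A2)→rehearsed(A2,S3) ✓  (D1,S3,A4)→rehearsed(A4,S3) ✗  (D2,S1,A1)→rehearsed(A1,S1) ✓  (D2,S2,A2)→rehearsed(A2,S2) ✗  (D2,S3,A4)→rehearsed(A4,S3) ✗  (D3,S2,A4)→rehearsed(A4,S2) ✗  (D3,S3,A4)→rehearsed(A4,S3) ✗  (D4,S1,A4)→rehearsed(A4,S1) ✓  (D4,S2,A2)→rehearsed(A2,S2) ✗  (D4,S2,A3)→rehearsed(A3,S2) ✗  (D4,S3,A2)→rehearsed(A2,S3) ✓  (D4,S3,A4)→rehearsed(A4,S3) ✗
Counterexamples (restrictor triples failing the scope): 9.

9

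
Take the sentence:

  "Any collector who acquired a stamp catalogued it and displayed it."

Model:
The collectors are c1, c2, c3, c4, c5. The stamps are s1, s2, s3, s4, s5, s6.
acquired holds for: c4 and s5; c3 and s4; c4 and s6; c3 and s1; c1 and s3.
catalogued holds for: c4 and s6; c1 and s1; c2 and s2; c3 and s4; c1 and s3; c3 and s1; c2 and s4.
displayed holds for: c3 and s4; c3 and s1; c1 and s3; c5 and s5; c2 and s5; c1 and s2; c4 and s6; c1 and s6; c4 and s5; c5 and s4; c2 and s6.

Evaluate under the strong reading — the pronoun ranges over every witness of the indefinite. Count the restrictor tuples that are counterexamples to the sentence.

1

"it" takes "a stamp" as antecedent — a donkey pronoun bound across the clause boundary.
Strong reading: for every (c,s) with acquired(c,s), catalogued(c,s) ∧ displayed(c,s).
Restrictor pairs: (c1,s3) ✓  (c3,s1) ✓  (c3,s4) ✓  (c4,s5) ✗  (c4,s6) ✓
Counterexamples (restrictor pairs failing the scope): 1.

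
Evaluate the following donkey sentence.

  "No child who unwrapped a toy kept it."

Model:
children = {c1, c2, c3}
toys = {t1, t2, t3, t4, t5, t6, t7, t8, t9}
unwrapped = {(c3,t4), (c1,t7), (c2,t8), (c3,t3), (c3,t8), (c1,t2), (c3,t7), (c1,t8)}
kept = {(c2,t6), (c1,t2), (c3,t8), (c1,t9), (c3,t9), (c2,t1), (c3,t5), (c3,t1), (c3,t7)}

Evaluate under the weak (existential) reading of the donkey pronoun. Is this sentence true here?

False

"it" takes "a toy" as antecedent — a donkey pronoun bound across the clause boundary.
Truth condition: for no (c,t) with unwrapped(c,t) does kept(c,t) hold.
Restrictor pairs — does the scope hold? (c1,t2):holds  (c1,t7):fails  (c1,t8):fails  (c2,t8):fails  (c3,t3):fails  (c3,t4):fails  (c3,t7):holds  (c3,t8):holds
Scope holds for 3 pair(s), so the sentence is false.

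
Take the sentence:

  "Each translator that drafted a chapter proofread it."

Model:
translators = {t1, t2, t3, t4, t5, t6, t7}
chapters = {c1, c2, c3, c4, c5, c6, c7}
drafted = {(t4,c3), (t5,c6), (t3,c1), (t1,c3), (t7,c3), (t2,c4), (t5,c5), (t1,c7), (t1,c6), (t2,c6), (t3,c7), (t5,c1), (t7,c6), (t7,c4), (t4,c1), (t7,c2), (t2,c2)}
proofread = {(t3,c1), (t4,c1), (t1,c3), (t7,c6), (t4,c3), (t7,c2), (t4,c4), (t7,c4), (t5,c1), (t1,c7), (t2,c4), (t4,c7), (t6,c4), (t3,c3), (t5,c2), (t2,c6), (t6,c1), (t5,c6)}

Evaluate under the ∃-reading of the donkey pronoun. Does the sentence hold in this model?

True

"it" takes "a chapter" as antecedent — a donkey pronoun bound across the clause boundary.
Weak reading: every translator t with some drafted-chapter has at least one drafted-chapter c such that proofread(t,c).
Per translator: t1:✓  t2:✓  t3:✓  t4:✓  t5:✓  t7:✓
Every translator in the restrictor has a witness.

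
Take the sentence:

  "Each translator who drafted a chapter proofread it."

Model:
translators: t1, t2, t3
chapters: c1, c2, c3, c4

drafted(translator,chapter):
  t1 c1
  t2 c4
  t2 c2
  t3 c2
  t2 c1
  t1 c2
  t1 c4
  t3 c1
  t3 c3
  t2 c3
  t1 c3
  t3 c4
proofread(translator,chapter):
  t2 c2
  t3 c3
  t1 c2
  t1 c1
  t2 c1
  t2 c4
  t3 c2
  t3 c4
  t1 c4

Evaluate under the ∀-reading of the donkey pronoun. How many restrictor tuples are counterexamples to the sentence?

3

"it" takes "a chapter" as antecedent — a donkey pronoun bound across the clause boundary.
Strong reading: for every (t,c) with drafted(t,c), proofread(t,c).
Restrictor pairs: (t1,c1) ✓  (t1,c2) ✓  (t1,c3) ✗  (t1,c4) ✓  (t2,c1) ✓  (t2,c2) ✓  (t2,c3) ✗  (t2,c4) ✓  (t3,c1) ✗  (t3,c2) ✓  (t3,c3) ✓  (t3,c4) ✓
Counterexamples (restrictor pairs failing the scope): 3.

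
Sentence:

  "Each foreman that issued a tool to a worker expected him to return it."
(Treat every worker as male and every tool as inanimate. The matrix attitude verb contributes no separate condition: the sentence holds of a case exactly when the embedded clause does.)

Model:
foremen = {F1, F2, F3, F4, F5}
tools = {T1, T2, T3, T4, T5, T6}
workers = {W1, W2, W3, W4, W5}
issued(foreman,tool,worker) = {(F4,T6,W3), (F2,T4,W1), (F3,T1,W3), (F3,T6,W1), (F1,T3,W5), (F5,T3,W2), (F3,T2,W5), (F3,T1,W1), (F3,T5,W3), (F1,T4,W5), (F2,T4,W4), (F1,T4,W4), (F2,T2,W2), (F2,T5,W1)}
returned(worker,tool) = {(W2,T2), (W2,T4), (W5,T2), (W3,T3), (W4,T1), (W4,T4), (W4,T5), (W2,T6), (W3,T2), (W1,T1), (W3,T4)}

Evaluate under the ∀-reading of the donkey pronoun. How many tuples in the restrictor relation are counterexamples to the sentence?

"him" takes "a worker" as antecedent and "it" takes "a tool"; both are donkey pronouns co-varying with the restrictor.
Strong reading: for every (f,t,w) with issued(f,t,w), returned(w,t).
Restrictor triples: (F1,T3,W5)→returned(W5,T3) ✗  (F1,T4,W4)→returned(W4,T4) ✓  (F1,T4,W5)→returned(W5,T4) ✗  (F2,T2,W2)→returned(W2,T2) ✓  (F2,T4,W1)→returned(W1,T4) ✗  (F2,T4,W4)→returned(W4,T4) ✓  (F2,T5,W1)→returned(W1,T5) ✗  (F3,T1,W1)→returned(W1,T1) ✓  (F3,T1,W3)→returned(W3,T1) ✗  (F3,T2,W5)→returned(W5,T2) ✓  (F3,T5,W3)→returned(W3,T5) ✗  (F3,T6,W1)→returned(W1,T6) ✗  (F4,T6,W3)→returned(W3,T6) ✗  (F5,T3,W2)→returned(W2,T3) ✗
Counterexamples (restrictor triples failing the scope): 9.

9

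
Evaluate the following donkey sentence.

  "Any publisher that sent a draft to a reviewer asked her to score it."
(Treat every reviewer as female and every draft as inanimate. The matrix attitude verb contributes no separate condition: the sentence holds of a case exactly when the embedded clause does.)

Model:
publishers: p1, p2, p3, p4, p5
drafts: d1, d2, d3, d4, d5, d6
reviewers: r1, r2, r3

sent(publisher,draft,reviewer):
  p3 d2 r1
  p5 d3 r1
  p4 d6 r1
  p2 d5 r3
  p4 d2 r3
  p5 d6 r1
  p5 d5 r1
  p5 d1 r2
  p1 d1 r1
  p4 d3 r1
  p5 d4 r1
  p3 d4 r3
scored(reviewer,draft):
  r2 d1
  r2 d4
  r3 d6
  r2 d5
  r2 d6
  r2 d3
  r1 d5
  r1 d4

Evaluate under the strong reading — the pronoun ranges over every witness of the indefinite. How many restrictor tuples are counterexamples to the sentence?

9

"her" takes "a reviewer" as antecedent and "it" takes "a draft"; both are donkey pronouns co-varying with the restrictor.
Strong reading: for every (p,d,r) with sent(p,d,r), scored(r,d).
Restrictor triples: (p1,d1,r1)→scored(r1,d1) ✗  (p2,d5,r3)→scored(r3,d5) ✗  (p3,d2,r1)→scored(r1,d2) ✗  (p3,d4,r3)→scored(r3,d4) ✗  (p4,d2,r3)→scored(r3,d2) ✗  (p4,d3,r1)→scored(r1,d3) ✗  (p4,d6,r1)→scored(r1,d6) ✗  (p5,d1,r2)→scored(r2,d1) ✓  (p5,d3,r1)→scored(r1,d3) ✗  (p5,d4,r1)→scored(r1,d4) ✓  (p5,d5,r1)→scored(r1,d5) ✓  (p5,d6,r1)→scored(r1,d6) ✗
Counterexamples (restrictor triples failing the scope): 9.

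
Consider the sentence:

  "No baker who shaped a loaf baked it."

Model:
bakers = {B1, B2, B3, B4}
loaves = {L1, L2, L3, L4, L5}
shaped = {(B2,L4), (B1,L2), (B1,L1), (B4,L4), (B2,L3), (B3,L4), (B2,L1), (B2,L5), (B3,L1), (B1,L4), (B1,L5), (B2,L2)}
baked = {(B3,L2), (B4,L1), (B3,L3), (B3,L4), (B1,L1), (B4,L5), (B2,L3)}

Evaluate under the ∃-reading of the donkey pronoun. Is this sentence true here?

False

"it" takes "a loaf" as antecedent — a donkey pronoun bound across the clause boundary.
Truth condition: for no (b,l) with shaped(b,l) does baked(b,l) hold.
Restrictor pairs — does the scope hold? (B1,L1):holds  (B1,L2):fails  (B1,L4):fails  (B1,L5):fails  (B2,L1):fails  (B2,L2):fails  (B2,L3):holds  (B2,L4):fails  (B2,L5):fails  (B3,L1):fails  (B3,L4):holds  (B4,L4):fails
Scope holds for 3 pair(s), so the sentence is false.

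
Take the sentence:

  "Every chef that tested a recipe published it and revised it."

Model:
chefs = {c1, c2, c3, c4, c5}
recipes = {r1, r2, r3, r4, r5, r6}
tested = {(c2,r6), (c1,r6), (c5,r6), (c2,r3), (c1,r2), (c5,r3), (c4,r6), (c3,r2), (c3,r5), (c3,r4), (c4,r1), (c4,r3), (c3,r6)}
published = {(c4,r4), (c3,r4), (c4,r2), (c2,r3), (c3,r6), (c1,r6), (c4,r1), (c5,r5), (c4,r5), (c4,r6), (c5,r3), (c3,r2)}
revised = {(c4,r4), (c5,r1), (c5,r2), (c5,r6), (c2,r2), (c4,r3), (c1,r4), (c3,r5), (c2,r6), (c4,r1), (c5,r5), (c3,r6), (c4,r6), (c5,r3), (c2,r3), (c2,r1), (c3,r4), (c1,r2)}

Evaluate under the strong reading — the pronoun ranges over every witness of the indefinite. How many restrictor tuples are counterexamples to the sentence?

"it" takes "a recipe" as antecedent — a donkey pronoun bound across the clause boundary.
Strong reading: for every (c,r) with tested(c,r), published(c,r) ∧ revised(c,r).
Restrictor pairs: (c1,r2) ✗  (c1,r6) ✗  (c2,r3) ✓  (c2,r6) ✗  (c3,r2) ✗  (c3,r4) ✓  (c3,r5) ✗  (c3,r6) ✓  (c4,r1) ✓  (c4,r3) ✗  (c4,r6) ✓  (c5,r3) ✓  (c5,r6) ✗
Counterexamples (restrictor pairs failing the scope): 7.

7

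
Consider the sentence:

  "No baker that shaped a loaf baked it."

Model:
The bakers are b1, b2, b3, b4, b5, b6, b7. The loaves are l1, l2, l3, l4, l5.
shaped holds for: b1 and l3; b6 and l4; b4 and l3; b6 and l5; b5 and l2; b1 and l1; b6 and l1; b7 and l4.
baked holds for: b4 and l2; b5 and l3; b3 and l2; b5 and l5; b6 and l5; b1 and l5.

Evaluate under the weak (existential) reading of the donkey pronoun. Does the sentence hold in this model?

"it" takes "a loaf" as antecedent — a donkey pronoun bound across the clause boundary.
Truth condition: for no (b,l) with shaped(b,l) does baked(b,l) hold.
Restrictor pairs — does the scope hold? (b1,l1):fails  (b1,l3):fails  (b4,l3):fails  (b5,l2):fails  (b6,l1):fails  (b6,l4):fails  (b6,l5):holds  (b7,l4):fails
Scope holds for 1 pair(s), so the sentence is false.

False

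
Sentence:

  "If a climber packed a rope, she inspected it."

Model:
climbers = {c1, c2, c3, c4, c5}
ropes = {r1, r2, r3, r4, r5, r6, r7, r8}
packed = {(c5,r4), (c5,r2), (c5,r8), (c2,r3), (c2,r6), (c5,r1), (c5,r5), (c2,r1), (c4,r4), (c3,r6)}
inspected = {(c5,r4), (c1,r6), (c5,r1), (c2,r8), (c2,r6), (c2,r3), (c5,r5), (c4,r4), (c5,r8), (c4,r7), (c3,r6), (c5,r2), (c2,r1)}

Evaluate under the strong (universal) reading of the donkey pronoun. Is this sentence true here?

"it" takes "a rope" as antecedent — a donkey pronoun bound across the clause boundary.
Strong reading: for every (c,r) with packed(c,r), inspected(c,r).
Restrictor pairs: (c2,r1) ✓  (c2,r3) ✓  (c2,r6) ✓  (c3,r6) ✓  (c4,r4) ✓  (c5,r1) ✓  (c5,r2) ✓  (c5,r4) ✓  (c5,r5) ✓  (c5,r8) ✓
Every restrictor pair satisfies the scope.

True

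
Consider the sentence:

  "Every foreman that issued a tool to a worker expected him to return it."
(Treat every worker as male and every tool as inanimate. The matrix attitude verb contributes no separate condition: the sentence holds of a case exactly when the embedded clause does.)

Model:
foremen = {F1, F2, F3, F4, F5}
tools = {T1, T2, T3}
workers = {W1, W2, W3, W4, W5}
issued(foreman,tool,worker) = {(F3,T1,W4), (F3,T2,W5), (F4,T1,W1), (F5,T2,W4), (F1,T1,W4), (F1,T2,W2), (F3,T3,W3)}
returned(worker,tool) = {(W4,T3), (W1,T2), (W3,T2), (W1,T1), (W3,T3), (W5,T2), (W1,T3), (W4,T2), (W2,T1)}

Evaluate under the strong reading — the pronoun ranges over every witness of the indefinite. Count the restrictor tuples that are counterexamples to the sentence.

"him" takes "a worker" as antecedent and "it" takes "a tool"; both are donkey pronouns co-varying with the restrictor.
Strong reading: for every (f,t,w) with issued(f,t,w), returned(w,t).
Restrictor triples: (F1,T1,W4)→returned(W4,T1) ✗  (F1,T2,W2)→returned(W2,T2) ✗  (F3,T1,W4)→returned(W4,T1) ✗  (F3,T2,W5)→returned(W5,T2) ✓  (F3,T3,W3)→returned(W3,T3) ✓  (F4,T1,W1)→returned(W1,T1) ✓  (F5,T2,W4)→returned(W4,T2) ✓
Counterexamples (restrictor triples failing the scope): 3.

3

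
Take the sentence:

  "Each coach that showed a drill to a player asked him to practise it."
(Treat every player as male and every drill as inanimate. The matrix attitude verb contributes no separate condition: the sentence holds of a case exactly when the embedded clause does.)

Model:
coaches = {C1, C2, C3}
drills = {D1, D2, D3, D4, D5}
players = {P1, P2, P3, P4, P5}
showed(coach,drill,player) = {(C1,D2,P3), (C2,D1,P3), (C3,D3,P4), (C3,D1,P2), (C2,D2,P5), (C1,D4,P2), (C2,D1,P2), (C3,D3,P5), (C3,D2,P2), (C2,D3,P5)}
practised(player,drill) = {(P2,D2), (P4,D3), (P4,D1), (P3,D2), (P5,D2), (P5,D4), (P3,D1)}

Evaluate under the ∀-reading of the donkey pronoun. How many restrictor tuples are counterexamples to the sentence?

5

"him" takes "a player" as antecedent and "it" takes "a drill"; both are donkey pronouns co-varying with the restrictor.
Strong reading: for every (c,d,p) with showed(c,d,p), practised(p,d).
Restrictor triples: (C1,D2,P3)→practised(P3,D2) ✓  (C1,D4,P2)→practised(P2,D4) ✗  (C2,D1,P2)→practised(P2,D1) ✗  (C2,D1,P3)→practised(P3,D1) ✓  (C2,D2,P5)→practised(P5,D2) ✓  (C2,D3,P5)→practised(P5,D3) ✗  (C3,D1,P2)→practised(P2,D1) ✗  (C3,D2,P2)→practised(P2,D2) ✓  (C3,D3,P4)→practised(P4,D3) ✓  (C3,D3,P5)→practised(P5,D3) ✗
Counterexamples (restrictor triples failing the scope): 5.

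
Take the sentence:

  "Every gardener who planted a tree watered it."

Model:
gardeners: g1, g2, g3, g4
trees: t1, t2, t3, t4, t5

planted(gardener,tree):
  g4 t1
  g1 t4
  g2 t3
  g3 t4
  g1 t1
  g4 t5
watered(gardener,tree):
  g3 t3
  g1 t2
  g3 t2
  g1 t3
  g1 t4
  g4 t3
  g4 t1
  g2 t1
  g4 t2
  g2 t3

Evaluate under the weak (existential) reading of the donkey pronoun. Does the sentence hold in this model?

False

"it" takes "a tree" as antecedent — a donkey pronoun bound across the clause boundary.
Weak reading: every gardener g with some planted-tree has at least one planted-tree t such that watered(g,t).
Per gardener: g1:✓  g2:✓  g3:✗  g4:✓
g3 has no witness among its planted-trees.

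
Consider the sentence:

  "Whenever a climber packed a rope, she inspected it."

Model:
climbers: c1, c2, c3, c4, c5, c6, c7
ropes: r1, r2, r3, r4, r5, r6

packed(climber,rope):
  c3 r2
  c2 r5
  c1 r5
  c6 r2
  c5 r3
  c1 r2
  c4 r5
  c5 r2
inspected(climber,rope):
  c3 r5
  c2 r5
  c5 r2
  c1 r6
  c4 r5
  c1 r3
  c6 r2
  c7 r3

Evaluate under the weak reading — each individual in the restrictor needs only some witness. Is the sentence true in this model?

False

"it" takes "a rope" as antecedent — a donkey pronoun bound across the clause boundary.
Weak reading: every climber c with some packed-rope has at least one packed-rope r such that inspected(c,r).
Per climber: c1:✗  c2:✓  c3:✗  c4:✓  c5:✓  c6:✓
c1 has no witness among its packed-ropes.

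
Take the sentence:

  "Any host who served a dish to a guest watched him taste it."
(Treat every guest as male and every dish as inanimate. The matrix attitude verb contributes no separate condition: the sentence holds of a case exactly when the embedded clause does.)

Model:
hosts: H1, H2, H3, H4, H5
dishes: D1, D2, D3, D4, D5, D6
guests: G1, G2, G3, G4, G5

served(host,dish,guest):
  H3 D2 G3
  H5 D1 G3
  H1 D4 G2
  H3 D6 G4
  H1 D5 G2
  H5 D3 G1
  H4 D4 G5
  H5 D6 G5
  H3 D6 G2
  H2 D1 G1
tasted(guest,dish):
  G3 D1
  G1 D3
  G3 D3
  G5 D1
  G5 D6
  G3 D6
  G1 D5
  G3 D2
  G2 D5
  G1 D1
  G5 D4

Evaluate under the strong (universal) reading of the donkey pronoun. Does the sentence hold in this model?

False

"him" takes "a guest" as antecedent and "it" takes "a dish"; both are donkey pronouns co-varying with the restrictor.
Strong reading: for every (h,d,g) with served(h,d,g), tasted(g,d).
Restrictor triples: (H1,D4,G2)→tasted(G2,D4) ✗  (H1,D5,G2)→tasted(G2,D5) ✓  (H2,D1,G1)→tasted(G1,D1) ✓  (H3,D2,G3)→tasted(G3,D2) ✓  (H3,D6,G2)→tasted(G2,D6) ✗  (H3,D6,G4)→tasted(G4,D6) ✗  (H4,D4,G5)→tasted(G5,D4) ✓  (H5,D1,G3)→tasted(G3,D1) ✓  (H5,D3,G1)→tasted(G1,D3) ✓  (H5,D6,G5)→tasted(G5,D6) ✓
Counterexample: (H1,D4,G2) — tasted(G2,D4) does not hold.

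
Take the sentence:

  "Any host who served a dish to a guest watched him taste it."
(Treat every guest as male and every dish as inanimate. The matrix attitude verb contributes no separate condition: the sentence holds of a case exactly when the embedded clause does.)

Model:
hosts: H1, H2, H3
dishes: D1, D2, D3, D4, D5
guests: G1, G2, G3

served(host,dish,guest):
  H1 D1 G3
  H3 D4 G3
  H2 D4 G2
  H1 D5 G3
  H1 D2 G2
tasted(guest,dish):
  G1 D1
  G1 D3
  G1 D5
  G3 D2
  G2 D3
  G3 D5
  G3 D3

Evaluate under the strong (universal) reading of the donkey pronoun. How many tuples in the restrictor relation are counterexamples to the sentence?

"him" takes "a guest" as antecedent and "it" takes "a dish"; both are donkey pronouns co-varying with the restrictor.
Strong reading: for every (h,d,g) with served(h,d,g), tasted(g,d).
Restrictor triples: (H1,D1,G3)→tasted(G3,D1) ✗  (H1,D2,G2)→tasted(G2,D2) ✗  (H1,D5,G3)→tasted(G3,D5) ✓  (H2,D4,G2)→tasted(G2,D4) ✗  (H3,D4,G3)→tasted(G3,D4) ✗
Counterexamples (restrictor triples failing the scope): 4.

4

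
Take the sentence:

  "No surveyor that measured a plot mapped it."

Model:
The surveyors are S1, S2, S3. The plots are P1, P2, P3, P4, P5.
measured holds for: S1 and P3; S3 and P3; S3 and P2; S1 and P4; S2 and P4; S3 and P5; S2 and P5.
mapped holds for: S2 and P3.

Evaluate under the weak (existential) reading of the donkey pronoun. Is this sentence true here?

"it" takes "a plot" as antecedent — a donkey pronoun bound across the clause boundary.
Truth condition: for no (s,p) with measured(s,p) does mapped(s,p) hold.
Restrictor pairs — does the scope hold? (S1,P3):fails  (S1,P4):fails  (S2,P4):fails  (S2,P5):fails  (S3,P2):fails  (S3,P3):fails  (S3,P5):fails
Scope holds for no restrictor pair, so the sentence is true.

True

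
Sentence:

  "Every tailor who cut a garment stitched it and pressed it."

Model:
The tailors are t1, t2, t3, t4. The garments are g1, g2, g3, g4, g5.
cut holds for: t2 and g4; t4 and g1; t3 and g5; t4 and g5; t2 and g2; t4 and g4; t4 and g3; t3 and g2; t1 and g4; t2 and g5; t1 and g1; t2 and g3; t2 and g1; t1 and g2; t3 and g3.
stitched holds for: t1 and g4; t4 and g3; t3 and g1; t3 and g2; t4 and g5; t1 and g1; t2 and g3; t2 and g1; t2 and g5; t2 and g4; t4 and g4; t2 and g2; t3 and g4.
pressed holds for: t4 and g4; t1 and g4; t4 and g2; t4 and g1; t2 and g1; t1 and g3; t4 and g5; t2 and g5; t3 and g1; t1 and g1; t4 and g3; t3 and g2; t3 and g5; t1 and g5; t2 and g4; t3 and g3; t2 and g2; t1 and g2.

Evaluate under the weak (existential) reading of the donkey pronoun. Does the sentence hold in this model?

"it" takes "a garment" as antecedent — a donkey pronoun bound across the clause boundary.
Weak reading: every tailor t with some cut-garment has at least one cut-garment g such that stitched(t,g) ∧ pressed(t,g).
Per tailor: t1:✓  t2:✓  t3:✓  t4:✓
Every tailor in the restrictor has a witness.

True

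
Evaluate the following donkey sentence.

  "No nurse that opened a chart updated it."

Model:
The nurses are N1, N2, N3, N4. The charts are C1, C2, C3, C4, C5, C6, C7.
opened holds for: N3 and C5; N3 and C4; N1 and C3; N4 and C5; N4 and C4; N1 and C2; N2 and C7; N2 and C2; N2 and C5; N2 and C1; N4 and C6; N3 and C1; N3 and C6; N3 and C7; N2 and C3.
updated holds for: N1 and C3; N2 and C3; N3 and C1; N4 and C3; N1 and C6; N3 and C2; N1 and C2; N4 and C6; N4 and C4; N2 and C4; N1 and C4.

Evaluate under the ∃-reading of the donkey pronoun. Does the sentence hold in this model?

False

"it" takes "a chart" as antecedent — a donkey pronoun bound across the clause boundary.
Truth condition: for no (n,c) with opened(n,c) does updated(n,c) hold.
Restrictor pairs — does the scope hold? (N1,C2):holds  (N1,C3):holds  (N2,C1):fails  (N2,C2):fails  (N2,C3):holds  (N2,C5):fails  (N2,C7):fails  (N3,C1):holds  (N3,C4):fails  (N3,C5):fails  (N3,C6):fails  (N3,C7):fails  (N4,C4):holds  (N4,C5):fails  (N4,C6):holds
Scope holds for 6 pair(s), so the sentence is false.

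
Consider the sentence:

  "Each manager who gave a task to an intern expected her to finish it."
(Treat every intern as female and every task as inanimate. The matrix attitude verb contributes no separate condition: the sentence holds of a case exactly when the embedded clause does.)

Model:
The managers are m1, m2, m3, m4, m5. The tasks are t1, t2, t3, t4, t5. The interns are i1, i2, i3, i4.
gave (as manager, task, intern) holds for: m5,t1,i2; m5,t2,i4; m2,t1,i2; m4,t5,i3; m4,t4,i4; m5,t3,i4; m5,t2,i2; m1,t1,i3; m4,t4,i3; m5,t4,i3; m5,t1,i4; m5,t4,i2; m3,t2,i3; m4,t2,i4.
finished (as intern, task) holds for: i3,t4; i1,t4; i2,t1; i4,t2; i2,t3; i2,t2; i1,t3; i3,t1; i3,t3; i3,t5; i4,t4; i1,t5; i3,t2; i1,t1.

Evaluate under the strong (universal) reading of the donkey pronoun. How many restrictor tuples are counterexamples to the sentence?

3

"her" takes "an intern" as antecedent and "it" takes "a task"; both are donkey pronouns co-varying with the restrictor.
Strong reading: for every (m,t,i) with gave(m,t,i), finished(i,t).
Restrictor triples: (m1,t1,i3)→finished(i3,t1) ✓  (m2,t1,i2)→finished(i2,t1) ✓  (m3,t2,i3)→finished(i3,t2) ✓  (m4,t2,i4)→finished(i4,t2) ✓  (m4,t4,i3)→finished(i3,t4) ✓  (m4,t4,i4)→finished(i4,t4) ✓  (m4,t5,i3)→finished(i3,t5) ✓  (m5,t1,i2)→finished(i2,t1) ✓  (m5,t1,i4)→finished(i4,t1) ✗  (m5,t2,i2)→finished(i2,t2) ✓  (m5,t2,i4)→finished(i4,t2) ✓  (m5,t3,i4)→finished(i4,t3) ✗  (m5,t4,i2)→finished(i2,t4) ✗  (m5,t4,i3)→finished(i3,t4) ✓
Counterexamples (restrictor triples failing the scope): 3.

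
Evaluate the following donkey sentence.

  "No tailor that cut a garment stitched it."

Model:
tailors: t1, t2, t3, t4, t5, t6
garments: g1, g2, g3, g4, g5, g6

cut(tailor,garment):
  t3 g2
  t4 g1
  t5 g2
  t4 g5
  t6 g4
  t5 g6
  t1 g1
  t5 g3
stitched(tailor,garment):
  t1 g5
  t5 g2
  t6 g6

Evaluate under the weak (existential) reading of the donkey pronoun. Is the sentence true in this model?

False

"it" takes "a garment" as antecedent — a donkey pronoun bound across the clause boundary.
Truth condition: for no (t,g) with cut(t,g) does stitched(t,g) hold.
Restrictor pairs — does the scope hold? (t1,g1):fails  (t3,g2):fails  (t4,g1):fails  (t4,g5):fails  (t5,g2):holds  (t5,g3):fails  (t5,g6):fails  (t6,g4):fails
Scope holds for 1 pair(s), so the sentence is false.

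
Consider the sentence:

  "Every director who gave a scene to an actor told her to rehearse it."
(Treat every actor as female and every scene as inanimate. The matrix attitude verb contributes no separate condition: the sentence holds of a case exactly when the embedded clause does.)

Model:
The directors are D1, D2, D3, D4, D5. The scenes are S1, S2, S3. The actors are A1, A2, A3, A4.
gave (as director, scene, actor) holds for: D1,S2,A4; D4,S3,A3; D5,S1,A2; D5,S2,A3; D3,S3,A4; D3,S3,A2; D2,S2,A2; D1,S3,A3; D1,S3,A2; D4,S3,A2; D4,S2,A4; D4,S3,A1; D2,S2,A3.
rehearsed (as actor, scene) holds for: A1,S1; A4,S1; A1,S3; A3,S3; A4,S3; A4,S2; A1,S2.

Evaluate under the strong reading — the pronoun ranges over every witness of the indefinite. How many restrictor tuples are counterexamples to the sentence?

"her" takes "an actor" as antecedent and "it" takes "a scene"; both are donkey pronouns co-varying with the restrictor.
Strong reading: for every (d,s,a) with gave(d,s,a), rehearsed(a,s).
Restrictor triples: (D1,S2,A4)→rehearsed(A4,S2) ✓  (D1,S3,A2)→rehearsed(A2,S3) ✗  (D1,S3,A3)→rehearsed(A3,S3) ✓  (D2,S2,A2)→rehearsed(A2,S2) ✗  (D2,S2,A3)→rehearsed(A3,S2) ✗  (D3,S3,A2)→rehearsed(A2,S3) ✗  (D3,S3,A4)→rehearsed(A4,S3) ✓  (D4,S2,A4)→rehearsed(A4,S2) ✓  (D4,S3,A1)→rehearsed(A1,S3) ✓  (D4,S3,A2)→rehearsed(A2,S3) ✗  (D4,S3,A3)→rehearsed(A3,S3) ✓  (D5,S1,A2)→rehearsed(A2,S1) ✗  (D5,S2,A3)→rehearsed(A3,S2) ✗
Counterexamples (restrictor triples failing the scope): 7.

7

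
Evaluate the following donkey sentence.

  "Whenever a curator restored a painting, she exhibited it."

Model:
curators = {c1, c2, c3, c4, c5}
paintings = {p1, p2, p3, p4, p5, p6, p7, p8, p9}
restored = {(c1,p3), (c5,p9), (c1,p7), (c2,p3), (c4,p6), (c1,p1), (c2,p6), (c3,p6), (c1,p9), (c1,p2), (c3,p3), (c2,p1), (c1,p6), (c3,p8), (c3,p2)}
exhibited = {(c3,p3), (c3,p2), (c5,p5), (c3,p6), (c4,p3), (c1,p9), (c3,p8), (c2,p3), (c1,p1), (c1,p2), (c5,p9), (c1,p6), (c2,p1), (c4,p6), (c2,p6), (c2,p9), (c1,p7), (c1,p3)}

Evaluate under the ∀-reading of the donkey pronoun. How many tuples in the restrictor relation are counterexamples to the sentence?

"it" takes "a painting" as antecedent — a donkey pronoun bound across the clause boundary.
Strong reading: for every (c,p) with restored(c,p), exhibited(c,p).
Restrictor pairs: (c1,p1) ✓  (c1,p2) ✓  (c1,p3) ✓  (c1,p6) ✓  (c1,p7) ✓  (c1,p9) ✓  (c2,p1) ✓  (c2,p3) ✓  (c2,p6) ✓  (c3,p2) ✓  (c3,p3) ✓  (c3,p6) ✓  (c3,p8) ✓  (c4,p6) ✓  (c5,p9) ✓
Counterexamples (restrictor pairs failing the scope): 0.

0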